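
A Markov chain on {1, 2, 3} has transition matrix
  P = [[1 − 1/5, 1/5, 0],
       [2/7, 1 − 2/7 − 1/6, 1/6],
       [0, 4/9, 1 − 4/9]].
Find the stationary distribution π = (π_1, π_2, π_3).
π = (80/157, 56/157, 21/157)

This is a birth-death chain on three states, which satisfies detailed balance: π_1 · P_{12} = π_2 · P_{21} and π_2 · P_{23} = π_3 · P_{32}.
From π_1 · 1/5 = π_2 · 2/7: π_2/π_1 = (1/5)/(2/7) = 7/10.
From π_2 · 1/6 = π_3 · 4/9: π_3/π_2 = (1/6)/(4/9) = 3/8.
Take π_1 proportional to 1; then unnormalized π = (1, 7/10, 21/80). Normalize by dividing by the sum 157/80:
  π = (80/157, 56/157, 21/157).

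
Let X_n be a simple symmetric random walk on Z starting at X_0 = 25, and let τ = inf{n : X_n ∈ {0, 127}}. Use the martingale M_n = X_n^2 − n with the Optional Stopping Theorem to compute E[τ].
E[τ] = 2550

M_n = X_n^2 − n is a martingale (since E[X_{n+1}^2 | F_n] = X_n^2 + 1). By OST (τ has finite mean in a bounded region), E[M_τ] = E[M_0] = X_0^2 − 0 = 25^2 = 625. Also E[M_τ] = E[X_τ^2] − E[τ]. The walk exits at 0 or 127, with P(hit 127 first) = 25/127, so E[X_τ^2] = 127^2 · 25/127 + 0 = 3175. Thus E[τ] = E[X_τ^2] − E[M_τ] = 3175 − 625 = 2550 = 25(127 − 25) = 2550.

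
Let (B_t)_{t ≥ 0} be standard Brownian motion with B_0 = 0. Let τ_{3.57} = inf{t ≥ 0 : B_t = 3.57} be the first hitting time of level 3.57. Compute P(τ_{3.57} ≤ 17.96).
P(τ_{3.57} ≤ 17.96) = 2(1 − Φ(3.57/√17.96)) = 2(1 − Φ(0.8424)) ≈ 0.3996

By the reflection principle for standard BM, P(τ_b ≤ t) = 2 · P(B_t ≥ b). Since B_t ~ N(0, t), P(B_t ≥ 3.57) = 1 − Φ(3.57/√t) = 1 − Φ(3.57/√17.96) = 1 − Φ(0.8424) ≈ 0.19978. Doubling: P(τ_{3.57} ≤ 17.96) ≈ 2 · 0.19978 = 0.39956 ≈ 0.3996.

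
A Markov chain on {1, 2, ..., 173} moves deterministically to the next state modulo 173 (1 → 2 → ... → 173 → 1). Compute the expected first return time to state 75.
E[T_75 | X_0 = 75] = 173

The chain cycles deterministically, so starting at state 75 it returns in exactly 173 steps. Equivalently, the stationary distribution is uniform π_j = 1/173 for every state j, so by Kac's formula E[T_75] = 1/π_75 = 173.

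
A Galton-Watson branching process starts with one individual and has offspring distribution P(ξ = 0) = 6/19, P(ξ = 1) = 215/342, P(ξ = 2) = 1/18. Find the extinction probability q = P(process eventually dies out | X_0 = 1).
q = 1

Mean offspring μ = 0·6/19 + 1·215/342 + 2·1/18 = 253/342 ≤ 1. For μ ≤ 1 with offspring not concentrated at 1, the Galton-Watson process goes extinct almost surely, so q = 1.
(Algebraic check: The pgf is f(s) = 6/19 + 215/342·s + 1/18·s². The extinction probability q is the smallest fixed point of f in [0, 1]. Setting s = f(s):
  1/18·s² + (215/342 − 1)·s + 6/19 = 0
  1/18·s² − (6/19 + 1/18)·s + 6/19 = 0
which factors as (s − 1)·(1/18·s − 6/19) = 0, giving roots s = 1 and s = (6/19)/(1/18) = 108/19. Since 108/19 ≥ 1, the smallest root in [0, 1] is s = 1.)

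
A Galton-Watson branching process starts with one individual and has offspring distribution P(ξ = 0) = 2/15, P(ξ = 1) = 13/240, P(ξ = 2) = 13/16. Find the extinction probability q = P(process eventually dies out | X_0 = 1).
q = 32/195

The pgf is f(s) = 2/15 + 13/240·s + 13/16·s². The extinction probability q is the smallest fixed point of f in [0, 1]. Setting s = f(s):
  13/16·s² + (13/240 − 1)·s + 2/15 = 0
  13/16·s² − (2/15 + 13/16)·s + 2/15 = 0
which factors as (s − 1)·(13/16·s − 2/15) = 0, giving roots s = 1 and s = (2/15)/(13/16) = 32/195.
Mean offspring μ = 13/240 + 2·13/16 = 403/240 > 1 (supercritical), so q < 1. The extinction probability is the smaller root: q = (2/15)/(13/16) = 32/195.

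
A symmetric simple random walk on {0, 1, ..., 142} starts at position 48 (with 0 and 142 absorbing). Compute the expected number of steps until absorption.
E[τ | X_0 = 48] = 4512

Let v_k = E[τ | X_0 = k]. Boundary: v_0 = v_142 = 0. Recurrence: v_k = 1 + (v_{k-1} + v_{k+1})/2 for 1 ≤ k ≤ 141. The particular solution to v_k − (v_{k-1} + v_{k+1})/2 = 1 is v_k = −k^2. Adding homogeneous solution A + B k and matching boundaries gives v_k = k (142 − k). Substituting k = 48: v_48 = 48 · 94 = 4512.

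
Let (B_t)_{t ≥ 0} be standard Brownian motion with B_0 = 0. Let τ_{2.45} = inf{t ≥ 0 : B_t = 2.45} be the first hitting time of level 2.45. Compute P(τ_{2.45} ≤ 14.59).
P(τ_{2.45} ≤ 14.59) = 2(1 − Φ(2.45/√14.59)) = 2(1 − Φ(0.6414)) ≈ 0.5213

By the reflection principle for standard BM, P(τ_b ≤ t) = 2 · P(B_t ≥ b). Since B_t ~ N(0, t), P(B_t ≥ 2.45) = 1 − Φ(2.45/√t) = 1 − Φ(2.45/√14.59) = 1 − Φ(0.6414) ≈ 0.26063. Doubling: P(τ_{2.45} ≤ 14.59) ≈ 2 · 0.26063 = 0.52126 ≈ 0.5213.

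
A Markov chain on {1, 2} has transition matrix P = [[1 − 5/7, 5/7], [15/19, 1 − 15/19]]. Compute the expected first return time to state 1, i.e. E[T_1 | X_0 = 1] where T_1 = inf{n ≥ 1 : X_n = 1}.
E[T_1 | X_0 = 1] = 1/π_1 = 40/21

For an irreducible recurrent Markov chain with stationary distribution π, E[T_i | X_0 = i] = 1/π_i (Kac's formula). Here π_1 = (15/19)/(5/7 + 15/19) = (15/19)/(200/133) = 21/40, so E[T_1 | X_0 = 1] = 1/π_1 = (5/7 + 15/19)/(15/19) = (200/133)/(15/19) = 40/21.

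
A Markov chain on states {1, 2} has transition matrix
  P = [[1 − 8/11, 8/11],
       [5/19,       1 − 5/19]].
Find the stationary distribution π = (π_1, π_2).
π_1 = 55/207, π_2 = 152/207

Solve πP = π with π_1 + π_2 = 1. From πP = π: π_1 · (1 − 8/11) + π_2 · 5/19 = π_1 ⇒ π_2 · 5/19 = π_1 · 8/11 ⇒ π_2/π_1 = (8/11)/(5/19) = 152/55. Together with π_1 + π_2 = 1:
  π_1 = (5/19)/(8/11 + 5/19) = (5/19)/(207/209) = 55/207,
  π_2 = (8/11)/(8/11 + 5/19) = (8/11)/(207/209) = 152/207.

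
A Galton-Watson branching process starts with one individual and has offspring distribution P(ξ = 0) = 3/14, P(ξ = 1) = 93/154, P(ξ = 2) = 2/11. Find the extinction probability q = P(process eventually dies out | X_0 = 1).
q = 1

Mean offspring μ = 0·3/14 + 1·93/154 + 2·2/11 = 149/154 ≤ 1. For μ ≤ 1 with offspring not concentrated at 1, the Galton-Watson process goes extinct almost surely, so q = 1.
(Algebraic check: The pgf is f(s) = 3/14 + 93/154·s + 2/11·s². The extinction probability q is the smallest fixed point of f in [0, 1]. Setting s = f(s):
  2/11·s² + (93/154 − 1)·s + 3/14 = 0
  2/11·s² − (3/14 + 2/11)·s + 3/14 = 0
which factors as (s − 1)·(2/11·s − 3/14) = 0, giving roots s = 1 and s = (3/14)/(2/11) = 33/28. Since 33/28 ≥ 1, the smallest root in [0, 1] is s = 1.)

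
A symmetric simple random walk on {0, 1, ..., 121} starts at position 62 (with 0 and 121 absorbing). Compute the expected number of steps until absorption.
E[τ | X_0 = 62] = 3658

Let v_k = E[τ | X_0 = k]. Boundary: v_0 = v_121 = 0. Recurrence: v_k = 1 + (v_{k-1} + v_{k+1})/2 for 1 ≤ k ≤ 120. The particular solution to v_k − (v_{k-1} + v_{k+1})/2 = 1 is v_k = −k^2. Adding homogeneous solution A + B k and matching boundaries gives v_k = k (121 − k). Substituting k = 62: v_62 = 62 · 59 = 3658.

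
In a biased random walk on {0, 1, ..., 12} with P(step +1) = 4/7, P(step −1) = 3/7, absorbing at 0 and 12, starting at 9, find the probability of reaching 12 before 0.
P(hit 12 before 0) = (1 − (3/4)^9) / (1 − (3/4)^12) = 419392/439075

Let u_k denote P(reach 12 before 0 | start at k). Boundary: u_0 = 0, u_12 = 1. Recurrence: u_k = 4/7·u_{k+1} + 3/7·u_{k-1} for 1 ≤ k ≤ 11. Try u_k = A + B·r^k with r = q/p = (3/7)/(4/7) = 3/4. Substitution satisfies the recurrence; boundary conditions give:
  u_k = (1 − r^k) / (1 − r^N) = (1 − (3/4)^9) / (1 − (3/4)^12) = 419392/439075.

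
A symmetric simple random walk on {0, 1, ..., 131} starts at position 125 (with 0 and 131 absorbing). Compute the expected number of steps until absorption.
E[τ | X_0 = 125] = 750

Let v_k = E[τ | X_0 = k]. Boundary: v_0 = v_131 = 0. Recurrence: v_k = 1 + (v_{k-1} + v_{k+1})/2 for 1 ≤ k ≤ 130. The particular solution to v_k − (v_{k-1} + v_{k+1})/2 = 1 is v_k = −k^2. Adding homogeneous solution A + B k and matching boundaries gives v_k = k (131 − k). Substituting k = 125: v_125 = 125 · 6 = 750.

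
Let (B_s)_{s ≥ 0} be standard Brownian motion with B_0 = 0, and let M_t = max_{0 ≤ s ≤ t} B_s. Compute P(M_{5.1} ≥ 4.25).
P(M_{5.1} ≥ 4.25) = 2·P(B_{5.1} ≥ 4.25) = 2(1 − Φ(4.25/√5.1)) ≈ 0.0598

By the reflection principle for Brownian motion, P(M_t ≥ a) = 2 · P(B_t ≥ a) for a ≥ 0. Since B_t ~ N(0, t), P(B_t ≥ 4.25) = 1 − Φ(4.25/√t) = 1 − Φ(4.25/√5.1) = 1 − Φ(1.8819). So
  P(M_{5.1} ≥ 4.25) = 2(1 − Φ(1.8819)) ≈ 0.0598.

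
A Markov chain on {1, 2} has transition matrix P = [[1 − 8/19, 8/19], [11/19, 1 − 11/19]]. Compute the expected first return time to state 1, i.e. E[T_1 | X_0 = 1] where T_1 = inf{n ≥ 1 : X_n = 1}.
E[T_1 | X_0 = 1] = 1/π_1 = 19/11

For an irreducible recurrent Markov chain with stationary distribution π, E[T_i | X_0 = i] = 1/π_i (Kac's formula). Here π_1 = (11/19)/(8/19 + 11/19) = (11/19)/(1) = 11/19, so E[T_1 | X_0 = 1] = 1/π_1 = (8/19 + 11/19)/(11/19) = (1)/(11/19) = 19/11.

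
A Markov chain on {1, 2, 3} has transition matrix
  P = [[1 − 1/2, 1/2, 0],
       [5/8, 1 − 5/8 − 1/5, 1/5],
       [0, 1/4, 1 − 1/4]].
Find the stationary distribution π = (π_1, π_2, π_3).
π = (25/61, 20/61, 16/61)

This is a birth-death chain on three states, which satisfies detailed balance: π_1 · P_{12} = π_2 · P_{21} and π_2 · P_{23} = π_3 · P_{32}.
From π_1 · 1/2 = π_2 · 5/8: π_2/π_1 = (1/2)/(5/8) = 4/5.
From π_2 · 1/5 = π_3 · 1/4: π_3/π_2 = (1/5)/(1/4) = 4/5.
Take π_1 proportional to 1; then unnormalized π = (1, 4/5, 16/25). Normalize by dividing by the sum 61/25:
  π = (25/61, 20/61, 16/61).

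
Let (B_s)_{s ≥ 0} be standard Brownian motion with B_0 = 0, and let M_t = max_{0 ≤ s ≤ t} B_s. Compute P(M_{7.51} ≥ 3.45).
P(M_{7.51} ≥ 3.45) = 2·P(B_{7.51} ≥ 3.45) = 2(1 − Φ(3.45/√7.51)) ≈ 0.2081

By the reflection principle for Brownian motion, P(M_t ≥ a) = 2 · P(B_t ≥ a) for a ≥ 0. Since B_t ~ N(0, t), P(B_t ≥ 3.45) = 1 − Φ(3.45/√t) = 1 − Φ(3.45/√7.51) = 1 − Φ(1.2589). So
  P(M_{7.51} ≥ 3.45) = 2(1 − Φ(1.2589)) ≈ 0.2081.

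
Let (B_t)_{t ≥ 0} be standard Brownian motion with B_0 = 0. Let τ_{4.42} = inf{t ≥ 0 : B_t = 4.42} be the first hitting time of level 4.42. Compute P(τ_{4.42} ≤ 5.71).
P(τ_{4.42} ≤ 5.71) = 2(1 − Φ(4.42/√5.71)) = 2(1 − Φ(1.8497)) ≈ 0.0644

By the reflection principle for standard BM, P(τ_b ≤ t) = 2 · P(B_t ≥ b). Since B_t ~ N(0, t), P(B_t ≥ 4.42) = 1 − Φ(4.42/√t) = 1 − Φ(4.42/√5.71) = 1 − Φ(1.8497) ≈ 0.03218. Doubling: P(τ_{4.42} ≤ 5.71) ≈ 2 · 0.03218 = 0.06436 ≈ 0.0644.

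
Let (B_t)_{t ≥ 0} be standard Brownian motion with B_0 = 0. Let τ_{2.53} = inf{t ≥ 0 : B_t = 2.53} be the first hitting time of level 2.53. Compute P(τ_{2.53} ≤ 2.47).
P(τ_{2.53} ≤ 2.47) = 2(1 − Φ(2.53/√2.47)) = 2(1 − Φ(1.6098)) ≈ 0.1074

By the reflection principle for standard BM, P(τ_b ≤ t) = 2 · P(B_t ≥ b). Since B_t ~ N(0, t), P(B_t ≥ 2.53) = 1 − Φ(2.53/√t) = 1 − Φ(2.53/√2.47) = 1 − Φ(1.6098) ≈ 0.05372. Doubling: P(τ_{2.53} ≤ 2.47) ≈ 2 · 0.05372 = 0.10744 ≈ 0.1074.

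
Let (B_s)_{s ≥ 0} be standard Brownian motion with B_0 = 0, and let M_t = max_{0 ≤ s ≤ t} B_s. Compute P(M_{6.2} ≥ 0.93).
P(M_{6.2} ≥ 0.93) = 2·P(B_{6.2} ≥ 0.93) = 2(1 − Φ(0.93/√6.2)) ≈ 0.7088

By the reflection principle for Brownian motion, P(M_t ≥ a) = 2 · P(B_t ≥ a) for a ≥ 0. Since B_t ~ N(0, t), P(B_t ≥ 0.93) = 1 − Φ(0.93/√t) = 1 − Φ(0.93/√6.2) = 1 − Φ(0.3735). So
  P(M_{6.2} ≥ 0.93) = 2(1 − Φ(0.3735)) ≈ 0.7088.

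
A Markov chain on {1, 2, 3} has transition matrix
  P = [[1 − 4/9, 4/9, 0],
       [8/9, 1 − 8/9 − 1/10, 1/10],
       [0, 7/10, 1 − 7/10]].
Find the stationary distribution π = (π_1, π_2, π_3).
π = (7/11, 7/22, 1/22)

This is a birth-death chain on three states, which satisfies detailed balance: π_1 · P_{12} = π_2 · P_{21} and π_2 · P_{23} = π_3 · P_{32}.
From π_1 · 4/9 = π_2 · 8/9: π_2/π_1 = (4/9)/(8/9) = 1/2.
From π_2 · 1/10 = π_3 · 7/10: π_3/π_2 = (1/10)/(7/10) = 1/7.
Take π_1 proportional to 1; then unnormalized π = (1, 1/2, 1/14). Normalize by dividing by the sum 11/7:
  π = (7/11, 7/22, 1/22).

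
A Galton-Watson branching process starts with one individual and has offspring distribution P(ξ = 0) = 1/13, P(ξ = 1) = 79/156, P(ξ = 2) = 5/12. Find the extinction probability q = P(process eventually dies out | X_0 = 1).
q = 12/65

The pgf is f(s) = 1/13 + 79/156·s + 5/12·s². The extinction probability q is the smallest fixed point of f in [0, 1]. Setting s = f(s):
  5/12·s² + (79/156 − 1)·s + 1/13 = 0
  5/12·s² − (1/13 + 5/12)·s + 1/13 = 0
which factors as (s − 1)·(5/12·s − 1/13) = 0, giving roots s = 1 and s = (1/13)/(5/12) = 12/65.
Mean offspring μ = 79/156 + 2·5/12 = 209/156 > 1 (supercritical), so q < 1. The extinction probability is the smaller root: q = (1/13)/(5/12) = 12/65.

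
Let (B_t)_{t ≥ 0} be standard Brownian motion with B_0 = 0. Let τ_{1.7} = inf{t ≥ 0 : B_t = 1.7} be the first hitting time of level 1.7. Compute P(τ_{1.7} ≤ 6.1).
P(τ_{1.7} ≤ 6.1) = 2(1 − Φ(1.7/√6.1)) = 2(1 − Φ(0.6883)) ≈ 0.4913

By the reflection principle for standard BM, P(τ_b ≤ t) = 2 · P(B_t ≥ b). Since B_t ~ N(0, t), P(B_t ≥ 1.7) = 1 − Φ(1.7/√t) = 1 − Φ(1.7/√6.1) = 1 − Φ(0.6883) ≈ 0.24563. Doubling: P(τ_{1.7} ≤ 6.1) ≈ 2 · 0.24563 = 0.49126 ≈ 0.4913.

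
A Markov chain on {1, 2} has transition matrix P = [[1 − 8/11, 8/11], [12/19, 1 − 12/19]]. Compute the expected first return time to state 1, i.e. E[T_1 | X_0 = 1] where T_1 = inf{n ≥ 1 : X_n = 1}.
E[T_1 | X_0 = 1] = 1/π_1 = 71/33

For an irreducible recurrent Markov chain with stationary distribution π, E[T_i | X_0 = i] = 1/π_i (Kac's formula). Here π_1 = (12/19)/(8/11 + 12/19) = (12/19)/(284/209) = 33/71, so E[T_1 | X_0 = 1] = 1/π_1 = (8/11 + 12/19)/(12/19) = (284/209)/(12/19) = 71/33.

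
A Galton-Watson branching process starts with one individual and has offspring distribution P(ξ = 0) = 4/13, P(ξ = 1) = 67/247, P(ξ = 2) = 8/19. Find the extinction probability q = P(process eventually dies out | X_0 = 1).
q = 19/26

The pgf is f(s) = 4/13 + 67/247·s + 8/19·s². The extinction probability q is the smallest fixed point of f in [0, 1]. Setting s = f(s):
  8/19·s² + (67/247 − 1)·s + 4/13 = 0
  8/19·s² − (4/13 + 8/19)·s + 4/13 = 0
which factors as (s − 1)·(8/19·s − 4/13) = 0, giving roots s = 1 and s = (4/13)/(8/19) = 19/26.
Mean offspring μ = 67/247 + 2·8/19 = 275/247 > 1 (supercritical), so q < 1. The extinction probability is the smaller root: q = (4/13)/(8/19) = 19/26.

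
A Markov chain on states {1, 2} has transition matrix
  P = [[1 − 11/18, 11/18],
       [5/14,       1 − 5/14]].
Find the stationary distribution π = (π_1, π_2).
π_1 = 45/122, π_2 = 77/122

Solve πP = π with π_1 + π_2 = 1. From πP = π: π_1 · (1 − 11/18) + π_2 · 5/14 = π_1 ⇒ π_2 · 5/14 = π_1 · 11/18 ⇒ π_2/π_1 = (11/18)/(5/14) = 77/45. Together with π_1 + π_2 = 1:
  π_1 = (5/14)/(11/18 + 5/14) = (5/14)/(61/63) = 45/122,
  π_2 = (11/18)/(11/18 + 5/14) = (11/18)/(61/63) = 77/122.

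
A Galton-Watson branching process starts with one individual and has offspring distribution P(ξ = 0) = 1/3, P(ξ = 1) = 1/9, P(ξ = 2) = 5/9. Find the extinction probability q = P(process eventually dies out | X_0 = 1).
q = 3/5

The pgf is f(s) = 1/3 + 1/9·s + 5/9·s². The extinction probability q is the smallest fixed point of f in [0, 1]. Setting s = f(s):
  5/9·s² + (1/9 − 1)·s + 1/3 = 0
  5/9·s² − (1/3 + 5/9)·s + 1/3 = 0
which factors as (s − 1)·(5/9·s − 1/3) = 0, giving roots s = 1 and s = (1/3)/(5/9) = 3/5.
Mean offspring μ = 1/9 + 2·5/9 = 11/9 > 1 (supercritical), so q < 1. The extinction probability is the smaller root: q = (1/3)/(5/9) = 3/5.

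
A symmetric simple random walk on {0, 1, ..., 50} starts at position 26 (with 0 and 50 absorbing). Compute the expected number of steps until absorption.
E[τ | X_0 = 26] = 624

Let v_k = E[τ | X_0 = k]. Boundary: v_0 = v_50 = 0. Recurrence: v_k = 1 + (v_{k-1} + v_{k+1})/2 for 1 ≤ k ≤ 49. The particular solution to v_k − (v_{k-1} + v_{k+1})/2 = 1 is v_k = −k^2. Adding homogeneous solution A + B k and matching boundaries gives v_k = k (50 − k). Substituting k = 26: v_26 = 26 · 24 = 624.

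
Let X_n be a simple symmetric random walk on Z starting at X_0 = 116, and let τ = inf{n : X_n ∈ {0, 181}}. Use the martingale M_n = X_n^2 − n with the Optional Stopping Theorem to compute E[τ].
E[τ] = 7540

M_n = X_n^2 − n is a martingale (since E[X_{n+1}^2 | F_n] = X_n^2 + 1). By OST (τ has finite mean in a bounded region), E[M_τ] = E[M_0] = X_0^2 − 0 = 116^2 = 13456. Also E[M_τ] = E[X_τ^2] − E[τ]. The walk exits at 0 or 181, with P(hit 181 first) = 116/181, so E[X_τ^2] = 181^2 · 116/181 + 0 = 20996. Thus E[τ] = E[X_τ^2] − E[M_τ] = 20996 − 13456 = 7540 = 116(181 − 116) = 7540.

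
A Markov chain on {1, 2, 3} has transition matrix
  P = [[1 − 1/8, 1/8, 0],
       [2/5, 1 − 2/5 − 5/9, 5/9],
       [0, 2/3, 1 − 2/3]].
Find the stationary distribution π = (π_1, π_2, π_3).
π = (96/151, 30/151, 25/151)

This is a birth-death chain on three states, which satisfies detailed balance: π_1 · P_{12} = π_2 · P_{21} and π_2 · P_{23} = π_3 · P_{32}.
From π_1 · 1/8 = π_2 · 2/5: π_2/π_1 = (1/8)/(2/5) = 5/16.
From π_2 · 5/9 = π_3 · 2/3: π_3/π_2 = (5/9)/(2/3) = 5/6.
Take π_1 proportional to 1; then unnormalized π = (1, 5/16, 25/96). Normalize by dividing by the sum 151/96:
  π = (96/151, 30/151, 25/151).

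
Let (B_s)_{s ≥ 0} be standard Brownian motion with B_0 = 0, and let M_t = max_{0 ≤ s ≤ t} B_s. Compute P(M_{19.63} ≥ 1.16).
P(M_{19.63} ≥ 1.16) = 2·P(B_{19.63} ≥ 1.16) = 2(1 − Φ(1.16/√19.63)) ≈ 0.7935

By the reflection principle for Brownian motion, P(M_t ≥ a) = 2 · P(B_t ≥ a) for a ≥ 0. Since B_t ~ N(0, t), P(B_t ≥ 1.16) = 1 − Φ(1.16/√t) = 1 − Φ(1.16/√19.63) = 1 − Φ(0.2618). So
  P(M_{19.63} ≥ 1.16) = 2(1 − Φ(0.2618)) ≈ 0.7935.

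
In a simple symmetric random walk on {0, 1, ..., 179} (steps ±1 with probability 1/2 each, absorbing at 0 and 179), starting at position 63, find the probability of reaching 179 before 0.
P(hit 179 before 0) = 63/179

Let u_k = P(hit 179 before 0 | start at k). Then u_0 = 0, u_179 = 1, and u_k = u_{k-1}/2 + u_{k+1}/2 for 1 ≤ k ≤ 178. This harmonic recurrence is solved by u_k = k/179, giving u_63 = 63/179.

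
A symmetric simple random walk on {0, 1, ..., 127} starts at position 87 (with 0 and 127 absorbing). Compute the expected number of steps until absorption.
E[τ | X_0 = 87] = 3480

Let v_k = E[τ | X_0 = k]. Boundary: v_0 = v_127 = 0. Recurrence: v_k = 1 + (v_{k-1} + v_{k+1})/2 for 1 ≤ k ≤ 126. The particular solution to v_k − (v_{k-1} + v_{k+1})/2 = 1 is v_k = −k^2. Adding homogeneous solution A + B k and matching boundaries gives v_k = k (127 − k). Substituting k = 87: v_87 = 87 · 40 = 3480.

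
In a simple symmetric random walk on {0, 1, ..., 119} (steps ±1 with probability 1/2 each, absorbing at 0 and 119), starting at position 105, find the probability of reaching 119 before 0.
P(hit 119 before 0) = 105/119 = 15/17

Let u_k = P(hit 119 before 0 | start at k). Then u_0 = 0, u_119 = 1, and u_k = u_{k-1}/2 + u_{k+1}/2 for 1 ≤ k ≤ 118. This harmonic recurrence is solved by u_k = k/119, giving u_105 = 105/119 = 15/17.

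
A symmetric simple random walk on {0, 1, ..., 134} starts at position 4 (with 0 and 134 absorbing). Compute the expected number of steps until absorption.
E[τ | X_0 = 4] = 520

Let v_k = E[τ | X_0 = k]. Boundary: v_0 = v_134 = 0. Recurrence: v_k = 1 + (v_{k-1} + v_{k+1})/2 for 1 ≤ k ≤ 133. The particular solution to v_k − (v_{k-1} + v_{k+1})/2 = 1 is v_k = −k^2. Adding homogeneous solution A + B k and matching boundaries gives v_k = k (134 − k). Substituting k = 4: v_4 = 4 · 130 = 520.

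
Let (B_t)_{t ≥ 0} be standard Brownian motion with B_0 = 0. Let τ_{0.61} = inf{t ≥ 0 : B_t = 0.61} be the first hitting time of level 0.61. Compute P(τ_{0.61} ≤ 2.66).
P(τ_{0.61} ≤ 2.66) = 2(1 − Φ(0.61/√2.66)) = 2(1 − Φ(0.3740)) ≈ 0.7084

By the reflection principle for standard BM, P(τ_b ≤ t) = 2 · P(B_t ≥ b). Since B_t ~ N(0, t), P(B_t ≥ 0.61) = 1 − Φ(0.61/√t) = 1 − Φ(0.61/√2.66) = 1 − Φ(0.3740) ≈ 0.35420. Doubling: P(τ_{0.61} ≤ 2.66) ≈ 2 · 0.35420 = 0.70840 ≈ 0.7084.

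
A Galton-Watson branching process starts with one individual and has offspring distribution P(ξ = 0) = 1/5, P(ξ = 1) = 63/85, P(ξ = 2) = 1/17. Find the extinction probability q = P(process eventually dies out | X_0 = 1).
q = 1

Mean offspring μ = 0·1/5 + 1·63/85 + 2·1/17 = 73/85 ≤ 1. For μ ≤ 1 with offspring not concentrated at 1, the Galton-Watson process goes extinct almost surely, so q = 1.
(Algebraic check: The pgf is f(s) = 1/5 + 63/85·s + 1/17·s². The extinction probability q is the smallest fixed point of f in [0, 1]. Setting s = f(s):
  1/17·s² + (63/85 − 1)·s + 1/5 = 0
  1/17·s² − (1/5 + 1/17)·s + 1/5 = 0
which factors as (s − 1)·(1/17·s − 1/5) = 0, giving roots s = 1 and s = (1/5)/(1/17) = 17/5. Since 17/5 ≥ 1, the smallest root in [0, 1] is s = 1.)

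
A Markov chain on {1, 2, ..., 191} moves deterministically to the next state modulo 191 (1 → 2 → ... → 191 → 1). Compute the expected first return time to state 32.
E[T_32 | X_0 = 32] = 191

The chain cycles deterministically, so starting at state 32 it returns in exactly 191 steps. Equivalently, the stationary distribution is uniform π_j = 1/191 for every state j, so by Kac's formula E[T_32] = 1/π_32 = 191.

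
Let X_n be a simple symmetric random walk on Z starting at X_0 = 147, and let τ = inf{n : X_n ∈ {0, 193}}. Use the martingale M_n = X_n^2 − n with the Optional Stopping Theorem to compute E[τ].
E[τ] = 6762

M_n = X_n^2 − n is a martingale (since E[X_{n+1}^2 | F_n] = X_n^2 + 1). By OST (τ has finite mean in a bounded region), E[M_τ] = E[M_0] = X_0^2 − 0 = 147^2 = 21609. Also E[M_τ] = E[X_τ^2] − E[τ]. The walk exits at 0 or 193, with P(hit 193 first) = 147/193, so E[X_τ^2] = 193^2 · 147/193 + 0 = 28371. Thus E[τ] = E[X_τ^2] − E[M_τ] = 28371 − 21609 = 6762 = 147(193 − 147) = 6762.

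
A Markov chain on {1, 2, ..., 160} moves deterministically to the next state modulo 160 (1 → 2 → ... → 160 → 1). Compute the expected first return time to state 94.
E[T_94 | X_0 = 94] = 160

The chain cycles deterministically, so starting at state 94 it returns in exactly 160 steps. Equivalently, the stationary distribution is uniform π_j = 1/160 for every state j, so by Kac's formula E[T_94] = 1/π_94 = 160.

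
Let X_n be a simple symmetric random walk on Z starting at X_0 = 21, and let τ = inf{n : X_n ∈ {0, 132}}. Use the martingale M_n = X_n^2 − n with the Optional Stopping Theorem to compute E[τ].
E[τ] = 2331

M_n = X_n^2 − n is a martingale (since E[X_{n+1}^2 | F_n] = X_n^2 + 1). By OST (τ has finite mean in a bounded region), E[M_τ] = E[M_0] = X_0^2 − 0 = 21^2 = 441. Also E[M_τ] = E[X_τ^2] − E[τ]. The walk exits at 0 or 132, with P(hit 132 first) = 21/132, so E[X_τ^2] = 132^2 · 21/132 + 0 = 2772. Thus E[τ] = E[X_τ^2] − E[M_τ] = 2772 − 441 = 2331 = 21(132 − 21) = 2331.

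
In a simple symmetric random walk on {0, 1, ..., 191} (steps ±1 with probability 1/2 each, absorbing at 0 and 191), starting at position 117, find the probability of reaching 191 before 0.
P(hit 191 before 0) = 117/191

Let u_k = P(hit 191 before 0 | start at k). Then u_0 = 0, u_191 = 1, and u_k = u_{k-1}/2 + u_{k+1}/2 for 1 ≤ k ≤ 190. This harmonic recurrence is solved by u_k = k/191, giving u_117 = 117/191.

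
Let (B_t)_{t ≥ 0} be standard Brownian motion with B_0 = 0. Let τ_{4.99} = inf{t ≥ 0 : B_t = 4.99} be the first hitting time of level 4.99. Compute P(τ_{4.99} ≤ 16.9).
P(τ_{4.99} ≤ 16.9) = 2(1 − Φ(4.99/√16.9)) = 2(1 − Φ(1.2138)) ≈ 0.2248

By the reflection principle for standard BM, P(τ_b ≤ t) = 2 · P(B_t ≥ b). Since B_t ~ N(0, t), P(B_t ≥ 4.99) = 1 − Φ(4.99/√t) = 1 − Φ(4.99/√16.9) = 1 − Φ(1.2138) ≈ 0.11241. Doubling: P(τ_{4.99} ≤ 16.9) ≈ 2 · 0.11241 = 0.22482 ≈ 0.2248.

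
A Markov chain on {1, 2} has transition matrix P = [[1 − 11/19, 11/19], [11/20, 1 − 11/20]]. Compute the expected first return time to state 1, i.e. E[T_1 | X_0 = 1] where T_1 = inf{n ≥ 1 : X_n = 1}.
E[T_1 | X_0 = 1] = 1/π_1 = 39/19

For an irreducible recurrent Markov chain with stationary distribution π, E[T_i | X_0 = i] = 1/π_i (Kac's formula). Here π_1 = (11/20)/(11/19 + 11/20) = (11/20)/(429/380) = 19/39, so E[T_1 | X_0 = 1] = 1/π_1 = (11/19 + 11/20)/(11/20) = (429/380)/(11/20) = 39/19.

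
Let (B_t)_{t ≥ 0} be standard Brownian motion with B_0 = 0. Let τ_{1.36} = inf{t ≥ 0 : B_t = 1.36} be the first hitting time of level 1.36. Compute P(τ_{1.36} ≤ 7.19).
P(τ_{1.36} ≤ 7.19) = 2(1 − Φ(1.36/√7.19)) = 2(1 − Φ(0.5072)) ≈ 0.6120

By the reflection principle for standard BM, P(τ_b ≤ t) = 2 · P(B_t ≥ b). Since B_t ~ N(0, t), P(B_t ≥ 1.36) = 1 − Φ(1.36/√t) = 1 − Φ(1.36/√7.19) = 1 − Φ(0.5072) ≈ 0.30601. Doubling: P(τ_{1.36} ≤ 7.19) ≈ 2 · 0.30601 = 0.61202 ≈ 0.6120.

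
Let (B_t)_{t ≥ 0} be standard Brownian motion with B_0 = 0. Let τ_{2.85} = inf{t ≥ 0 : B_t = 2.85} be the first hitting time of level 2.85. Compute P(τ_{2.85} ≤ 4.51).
P(τ_{2.85} ≤ 4.51) = 2(1 − Φ(2.85/√4.51)) = 2(1 − Φ(1.3420)) ≈ 0.1796

By the reflection principle for standard BM, P(τ_b ≤ t) = 2 · P(B_t ≥ b). Since B_t ~ N(0, t), P(B_t ≥ 2.85) = 1 − Φ(2.85/√t) = 1 − Φ(2.85/√4.51) = 1 − Φ(1.3420) ≈ 0.08980. Doubling: P(τ_{2.85} ≤ 4.51) ≈ 2 · 0.08980 = 0.17960 ≈ 0.1796.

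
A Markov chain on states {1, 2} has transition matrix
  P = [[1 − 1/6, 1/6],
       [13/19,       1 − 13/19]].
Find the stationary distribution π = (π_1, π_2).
π_1 = 78/97, π_2 = 19/97

Solve πP = π with π_1 + π_2 = 1. From πP = π: π_1 · (1 − 1/6) + π_2 · 13/19 = π_1 ⇒ π_2 · 13/19 = π_1 · 1/6 ⇒ π_2/π_1 = (1/6)/(13/19) = 19/78. Together with π_1 + π_2 = 1:
  π_1 = (13/19)/(1/6 + 13/19) = (13/19)/(97/114) = 78/97,
  π_2 = (1/6)/(1/6 + 13/19) = (1/6)/(97/114) = 19/97.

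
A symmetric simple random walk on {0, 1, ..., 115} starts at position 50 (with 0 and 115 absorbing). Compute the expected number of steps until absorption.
E[τ | X_0 = 50] = 3250

Let v_k = E[τ | X_0 = k]. Boundary: v_0 = v_115 = 0. Recurrence: v_k = 1 + (v_{k-1} + v_{k+1})/2 for 1 ≤ k ≤ 114. The particular solution to v_k − (v_{k-1} + v_{k+1})/2 = 1 is v_k = −k^2. Adding homogeneous solution A + B k and matching boundaries gives v_k = k (115 − k). Substituting k = 50: v_50 = 50 · 65 = 3250.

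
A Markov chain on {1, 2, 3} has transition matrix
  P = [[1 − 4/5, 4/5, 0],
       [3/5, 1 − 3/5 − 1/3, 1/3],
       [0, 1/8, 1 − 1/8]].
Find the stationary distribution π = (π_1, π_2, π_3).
π = (9/53, 12/53, 32/53)

This is a birth-death chain on three states, which satisfies detailed balance: π_1 · P_{12} = π_2 · P_{21} and π_2 · P_{23} = π_3 · P_{32}.
From π_1 · 4/5 = π_2 · 3/5: π_2/π_1 = (4/5)/(3/5) = 4/3.
From π_2 · 1/3 = π_3 · 1/8: π_3/π_2 = (1/3)/(1/8) = 8/3.
Take π_1 proportional to 1; then unnormalized π = (1, 4/3, 32/9). Normalize by dividing by the sum 53/9:
  π = (9/53, 12/53, 32/53).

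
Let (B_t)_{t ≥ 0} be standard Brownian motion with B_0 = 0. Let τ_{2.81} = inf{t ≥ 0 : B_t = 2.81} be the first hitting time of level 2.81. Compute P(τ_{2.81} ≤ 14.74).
P(τ_{2.81} ≤ 14.74) = 2(1 − Φ(2.81/√14.74)) = 2(1 − Φ(0.7319)) ≈ 0.4642

By the reflection principle for standard BM, P(τ_b ≤ t) = 2 · P(B_t ≥ b). Since B_t ~ N(0, t), P(B_t ≥ 2.81) = 1 − Φ(2.81/√t) = 1 − Φ(2.81/√14.74) = 1 − Φ(0.7319) ≈ 0.23211. Doubling: P(τ_{2.81} ≤ 14.74) ≈ 2 · 0.23211 = 0.46422 ≈ 0.4642.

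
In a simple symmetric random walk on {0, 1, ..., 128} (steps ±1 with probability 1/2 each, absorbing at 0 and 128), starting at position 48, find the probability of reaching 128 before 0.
P(hit 128 before 0) = 48/128 = 3/8

Let u_k = P(hit 128 before 0 | start at k). Then u_0 = 0, u_128 = 1, and u_k = u_{k-1}/2 + u_{k+1}/2 for 1 ≤ k ≤ 127. This harmonic recurrence is solved by u_k = k/128, giving u_48 = 48/128 = 3/8.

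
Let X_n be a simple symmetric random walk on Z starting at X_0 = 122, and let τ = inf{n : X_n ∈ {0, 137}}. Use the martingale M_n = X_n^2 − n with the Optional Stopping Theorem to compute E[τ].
E[τ] = 1830

M_n = X_n^2 − n is a martingale (since E[X_{n+1}^2 | F_n] = X_n^2 + 1). By OST (τ has finite mean in a bounded region), E[M_τ] = E[M_0] = X_0^2 − 0 = 122^2 = 14884. Also E[M_τ] = E[X_τ^2] − E[τ]. The walk exits at 0 or 137, with P(hit 137 first) = 122/137, so E[X_τ^2] = 137^2 · 122/137 + 0 = 16714. Thus E[τ] = E[X_τ^2] − E[M_τ] = 16714 − 14884 = 1830 = 122(137 − 122) = 1830.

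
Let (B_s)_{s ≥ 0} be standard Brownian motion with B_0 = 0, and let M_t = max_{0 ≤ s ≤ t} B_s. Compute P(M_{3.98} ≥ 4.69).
P(M_{3.98} ≥ 4.69) = 2·P(B_{3.98} ≥ 4.69) = 2(1 − Φ(4.69/√3.98)) ≈ 0.0187

By the reflection principle for Brownian motion, P(M_t ≥ a) = 2 · P(B_t ≥ a) for a ≥ 0. Since B_t ~ N(0, t), P(B_t ≥ 4.69) = 1 − Φ(4.69/√t) = 1 − Φ(4.69/√3.98) = 1 − Φ(2.3509). So
  P(M_{3.98} ≥ 4.69) = 2(1 − Φ(2.3509)) ≈ 0.0187.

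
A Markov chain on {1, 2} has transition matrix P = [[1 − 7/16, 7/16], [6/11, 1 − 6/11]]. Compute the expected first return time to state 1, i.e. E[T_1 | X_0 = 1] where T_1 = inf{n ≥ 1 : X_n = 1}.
E[T_1 | X_0 = 1] = 1/π_1 = 173/96

For an irreducible recurrent Markov chain with stationary distribution π, E[T_i | X_0 = i] = 1/π_i (Kac's formula). Here π_1 = (6/11)/(7/16 + 6/11) = (6/11)/(173/176) = 96/173, so E[T_1 | X_0 = 1] = 1/π_1 = (7/16 + 6/11)/(6/11) = (173/176)/(6/11) = 173/96.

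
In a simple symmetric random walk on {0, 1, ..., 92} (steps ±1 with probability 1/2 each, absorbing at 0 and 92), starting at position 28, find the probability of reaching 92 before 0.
P(hit 92 before 0) = 28/92 = 7/23

Let u_k = P(hit 92 before 0 | start at k). Then u_0 = 0, u_92 = 1, and u_k = u_{k-1}/2 + u_{k+1}/2 for 1 ≤ k ≤ 91. This harmonic recurrence is solved by u_k = k/92, giving u_28 = 28/92 = 7/23.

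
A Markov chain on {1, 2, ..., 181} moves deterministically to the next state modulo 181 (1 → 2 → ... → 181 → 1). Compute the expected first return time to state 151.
E[T_151 | X_0 = 151] = 181

The chain cycles deterministically, so starting at state 151 it returns in exactly 181 steps. Equivalently, the stationary distribution is uniform π_j = 1/181 for every state j, so by Kac's formula E[T_151] = 1/π_151 = 181.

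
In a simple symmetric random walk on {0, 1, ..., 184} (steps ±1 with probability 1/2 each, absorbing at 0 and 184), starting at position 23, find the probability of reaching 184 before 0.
P(hit 184 before 0) = 23/184 = 1/8

Let u_k = P(hit 184 before 0 | start at k). Then u_0 = 0, u_184 = 1, and u_k = u_{k-1}/2 + u_{k+1}/2 for 1 ≤ k ≤ 183. This harmonic recurrence is solved by u_k = k/184, giving u_23 = 23/184 = 1/8.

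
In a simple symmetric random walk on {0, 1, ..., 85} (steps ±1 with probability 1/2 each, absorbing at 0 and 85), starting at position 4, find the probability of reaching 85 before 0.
P(hit 85 before 0) = 4/85

Let u_k = P(hit 85 before 0 | start at k). Then u_0 = 0, u_85 = 1, and u_k = u_{k-1}/2 + u_{k+1}/2 for 1 ≤ k ≤ 84. This harmonic recurrence is solved by u_k = k/85, giving u_4 = 4/85.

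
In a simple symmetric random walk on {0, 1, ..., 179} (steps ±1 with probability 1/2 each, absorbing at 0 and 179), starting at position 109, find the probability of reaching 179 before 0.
P(hit 179 before 0) = 109/179

Let u_k = P(hit 179 before 0 | start at k). Then u_0 = 0, u_179 = 1, and u_k = u_{k-1}/2 + u_{k+1}/2 for 1 ≤ k ≤ 178. This harmonic recurrence is solved by u_k = k/179, giving u_109 = 109/179.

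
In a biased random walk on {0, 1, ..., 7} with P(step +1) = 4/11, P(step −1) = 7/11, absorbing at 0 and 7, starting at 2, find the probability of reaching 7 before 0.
P(hit 7 before 0) = (1 − (7/4)^2) / (1 − (7/4)^7) = 11264/269053

Let u_k denote P(reach 7 before 0 | start at k). Boundary: u_0 = 0, u_7 = 1. Recurrence: u_k = 4/11·u_{k+1} + 7/11·u_{k-1} for 1 ≤ k ≤ 6. Try u_k = A + B·r^k with r = q/p = (7/11)/(4/11) = 7/4. Substitution satisfies the recurrence; boundary conditions give:
  u_k = (1 − r^k) / (1 − r^N) = (1 − (7/4)^2) / (1 − (7/4)^7) = 11264/269053.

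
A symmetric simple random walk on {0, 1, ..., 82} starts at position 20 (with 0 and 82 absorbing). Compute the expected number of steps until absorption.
E[τ | X_0 = 20] = 1240

Let v_k = E[τ | X_0 = k]. Boundary: v_0 = v_82 = 0. Recurrence: v_k = 1 + (v_{k-1} + v_{k+1})/2 for 1 ≤ k ≤ 81. The particular solution to v_k − (v_{k-1} + v_{k+1})/2 = 1 is v_k = −k^2. Adding homogeneous solution A + B k and matching boundaries gives v_k = k (82 − k). Substituting k = 20: v_20 = 20 · 62 = 1240.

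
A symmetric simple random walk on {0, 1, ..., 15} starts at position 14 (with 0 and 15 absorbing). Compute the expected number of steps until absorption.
E[τ | X_0 = 14] = 14

Let v_k = E[τ | X_0 = k]. Boundary: v_0 = v_15 = 0. Recurrence: v_k = 1 + (v_{k-1} + v_{k+1})/2 for 1 ≤ k ≤ 14. The particular solution to v_k − (v_{k-1} + v_{k+1})/2 = 1 is v_k = −k^2. Adding homogeneous solution A + B k and matching boundaries gives v_k = k (15 − k). Substituting k = 14: v_14 = 14 · 1 = 14.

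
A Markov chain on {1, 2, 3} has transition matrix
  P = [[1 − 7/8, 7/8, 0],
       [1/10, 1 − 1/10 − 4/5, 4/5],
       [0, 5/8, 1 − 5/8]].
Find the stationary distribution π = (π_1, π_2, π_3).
π = (20/419, 175/419, 224/419)

This is a birth-death chain on three states, which satisfies detailed balance: π_1 · P_{12} = π_2 · P_{21} and π_2 · P_{23} = π_3 · P_{32}.
From π_1 · 7/8 = π_2 · 1/10: π_2/π_1 = (7/8)/(1/10) = 35/4.
From π_2 · 4/5 = π_3 · 5/8: π_3/π_2 = (4/5)/(5/8) = 32/25.
Take π_1 proportional to 1; then unnormalized π = (1, 35/4, 56/5). Normalize by dividing by the sum 419/20:
  π = (20/419, 175/419, 224/419).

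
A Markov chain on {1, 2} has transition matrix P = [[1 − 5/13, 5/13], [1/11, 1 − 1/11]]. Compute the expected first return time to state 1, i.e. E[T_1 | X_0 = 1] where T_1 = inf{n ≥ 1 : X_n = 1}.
E[T_1 | X_0 = 1] = 1/π_1 = 68/13

For an irreducible recurrent Markov chain with stationary distribution π, E[T_i | X_0 = i] = 1/π_i (Kac's formula). Here π_1 = (1/11)/(5/13 + 1/11) = (1/11)/(68/143) = 13/68, so E[T_1 | X_0 = 1] = 1/π_1 = (5/13 + 1/11)/(1/11) = (68/143)/(1/11) = 68/13.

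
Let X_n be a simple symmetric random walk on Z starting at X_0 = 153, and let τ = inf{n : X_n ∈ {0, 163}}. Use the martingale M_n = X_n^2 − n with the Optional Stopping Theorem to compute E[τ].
E[τ] = 1530

M_n = X_n^2 − n is a martingale (since E[X_{n+1}^2 | F_n] = X_n^2 + 1). By OST (τ has finite mean in a bounded region), E[M_τ] = E[M_0] = X_0^2 − 0 = 153^2 = 23409. Also E[M_τ] = E[X_τ^2] − E[τ]. The walk exits at 0 or 163, with P(hit 163 first) = 153/163, so E[X_τ^2] = 163^2 · 153/163 + 0 = 24939. Thus E[τ] = E[X_τ^2] − E[M_τ] = 24939 − 23409 = 1530 = 153(163 − 153) = 1530.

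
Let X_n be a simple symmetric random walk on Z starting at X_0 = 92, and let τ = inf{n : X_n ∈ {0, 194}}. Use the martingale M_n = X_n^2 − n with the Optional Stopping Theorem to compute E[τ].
E[τ] = 9384

M_n = X_n^2 − n is a martingale (since E[X_{n+1}^2 | F_n] = X_n^2 + 1). By OST (τ has finite mean in a bounded region), E[M_τ] = E[M_0] = X_0^2 − 0 = 92^2 = 8464. Also E[M_τ] = E[X_τ^2] − E[τ]. The walk exits at 0 or 194, with P(hit 194 first) = 92/194, so E[X_τ^2] = 194^2 · 92/194 + 0 = 17848. Thus E[τ] = E[X_τ^2] − E[M_τ] = 17848 − 8464 = 9384 = 92(194 − 92) = 9384.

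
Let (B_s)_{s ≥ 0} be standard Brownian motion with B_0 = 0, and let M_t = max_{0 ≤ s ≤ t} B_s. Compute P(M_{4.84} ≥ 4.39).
P(M_{4.84} ≥ 4.39) = 2·P(B_{4.84} ≥ 4.39) = 2(1 − Φ(4.39/√4.84)) ≈ 0.0460

By the reflection principle for Brownian motion, P(M_t ≥ a) = 2 · P(B_t ≥ a) for a ≥ 0. Since B_t ~ N(0, t), P(B_t ≥ 4.39) = 1 − Φ(4.39/√t) = 1 − Φ(4.39/√4.84) = 1 − Φ(1.9955). So
  P(M_{4.84} ≥ 4.39) = 2(1 − Φ(1.9955)) ≈ 0.0460.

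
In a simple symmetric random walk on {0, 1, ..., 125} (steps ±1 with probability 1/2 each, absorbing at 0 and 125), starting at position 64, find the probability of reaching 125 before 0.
P(hit 125 before 0) = 64/125

Let u_k = P(hit 125 before 0 | start at k). Then u_0 = 0, u_125 = 1, and u_k = u_{k-1}/2 + u_{k+1}/2 for 1 ≤ k ≤ 124. This harmonic recurrence is solved by u_k = k/125, giving u_64 = 64/125.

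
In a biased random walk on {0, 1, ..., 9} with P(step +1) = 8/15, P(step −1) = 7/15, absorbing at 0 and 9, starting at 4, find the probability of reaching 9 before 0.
P(hit 9 before 0) = (1 − (7/8)^4) / (1 − (7/8)^9) = 55541760/93864121

Let u_k denote P(reach 9 before 0 | start at k). Boundary: u_0 = 0, u_9 = 1. Recurrence: u_k = 8/15·u_{k+1} + 7/15·u_{k-1} for 1 ≤ k ≤ 8. Try u_k = A + B·r^k with r = q/p = (7/15)/(8/15) = 7/8. Substitution satisfies the recurrence; boundary conditions give:
  u_k = (1 − r^k) / (1 − r^N) = (1 − (7/8)^4) / (1 − (7/8)^9) = 55541760/93864121.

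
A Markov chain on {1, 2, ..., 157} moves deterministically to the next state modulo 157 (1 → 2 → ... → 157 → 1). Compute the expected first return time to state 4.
E[T_4 | X_0 = 4] = 157

The chain cycles deterministically, so starting at state 4 it returns in exactly 157 steps. Equivalently, the stationary distribution is uniform π_j = 1/157 for every state j, so by Kac's formula E[T_4] = 1/π_4 = 157.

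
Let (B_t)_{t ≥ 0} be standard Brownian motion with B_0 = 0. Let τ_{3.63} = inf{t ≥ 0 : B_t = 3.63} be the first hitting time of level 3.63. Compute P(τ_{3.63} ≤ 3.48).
P(τ_{3.63} ≤ 3.48) = 2(1 − Φ(3.63/√3.48)) = 2(1 − Φ(1.9459)) ≈ 0.0517

By the reflection principle for standard BM, P(τ_b ≤ t) = 2 · P(B_t ≥ b). Since B_t ~ N(0, t), P(B_t ≥ 3.63) = 1 − Φ(3.63/√t) = 1 − Φ(3.63/√3.48) = 1 − Φ(1.9459) ≈ 0.02583. Doubling: P(τ_{3.63} ≤ 3.48) ≈ 2 · 0.02583 = 0.05166 ≈ 0.0517.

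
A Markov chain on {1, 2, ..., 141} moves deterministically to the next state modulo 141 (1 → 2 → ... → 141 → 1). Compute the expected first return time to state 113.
E[T_113 | X_0 = 113] = 141

The chain cycles deterministically, so starting at state 113 it returns in exactly 141 steps. Equivalently, the stationary distribution is uniform π_j = 1/141 for every state j, so by Kac's formula E[T_113] = 1/π_113 = 141.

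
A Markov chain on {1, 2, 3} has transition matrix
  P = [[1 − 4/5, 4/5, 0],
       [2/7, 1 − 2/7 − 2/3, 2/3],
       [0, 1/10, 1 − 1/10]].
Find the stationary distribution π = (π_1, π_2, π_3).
π = (15/337, 42/337, 280/337)

This is a birth-death chain on three states, which satisfies detailed balance: π_1 · P_{12} = π_2 · P_{21} and π_2 · P_{23} = π_3 · P_{32}.
From π_1 · 4/5 = π_2 · 2/7: π_2/π_1 = (4/5)/(2/7) = 14/5.
From π_2 · 2/3 = π_3 · 1/10: π_3/π_2 = (2/3)/(1/10) = 20/3.
Take π_1 proportional to 1; then unnormalized π = (1, 14/5, 56/3). Normalize by dividing by the sum 337/15:
  π = (15/337, 42/337, 280/337).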